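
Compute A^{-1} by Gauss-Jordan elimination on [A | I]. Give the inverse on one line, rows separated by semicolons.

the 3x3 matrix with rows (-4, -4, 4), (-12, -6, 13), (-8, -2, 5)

inverse = [-1/24 1/8 -7/24; -11/24 1/8 1/24; -1/4 1/4 -1/4]

Gauss-Jordan on [A | I]:
R1 <- (1/-4)*R1:  [    1     1    -1  |  -1/4     0     0 ]
R2 <- R2 - (-12)*R1:  [  0   6   1  |  -3   1   0 ]
R3 <- R3 - (-8)*R1:  [  0   6  -3  |  -2   0   1 ]
R2 <- (1/6)*R2:  [    0     1   1/6  |  -1/2   1/6     0 ]
R1 <- R1 - (1)*R2:  [    1     0  -7/6  |   1/4  -1/6     0 ]
R3 <- R3 - (6)*R2:  [  0   0  -4  |   1  -1   1 ]
R3 <- (1/-4)*R3:  [    0     0     1  |  -1/4   1/4  -1/4 ]
R1 <- R1 - (-7/6)*R3:  [     1      0      0  |  -1/24    1/8  -7/24 ]
R2 <- R2 - (1/6)*R3:  [      0       1       0  |  -11/24     1/8    1/24 ]
Right block of [I | A^{-1}] is the inverse:
[  -1/24  1/8  -7/24 ]
[ -11/24  1/8   1/24 ]
[   -1/4  1/4   -1/4 ]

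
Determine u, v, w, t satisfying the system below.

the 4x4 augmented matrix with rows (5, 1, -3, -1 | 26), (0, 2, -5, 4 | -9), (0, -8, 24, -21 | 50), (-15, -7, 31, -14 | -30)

Forward elimination on [A|b]:
R4 <- R4 - (-3)*R1:  [   0   -4   22  -17   48 ]
R3 <- R3 - (-4)*R2:  [  0   0   4  -5  14 ]
R4 <- R4 - (-2)*R2:  [  0   0  12  -9  30 ]
R4 <- R4 - (3)*R3:  [   0    0    0    6  -12 ]
Row echelon form:
[ 5  1  -3  -1  |   26 ]
[ 0  2  -5   4  |   -9 ]
[ 0  0   4  -5  |   14 ]
[ 0  0   0   6  |  -12 ]
Back-substitution:
t = (-12) / 6 = -2
w = (14 - (-5)*(-2)) / 4 = 1
v = (-9 - (-5)*(1) - (4)*(-2)) / 2 = 2
u = (26 - (1)*(2) - (-3)*(1) - (-1)*(-2)) / 5 = 5

(5, 2, 1, -2)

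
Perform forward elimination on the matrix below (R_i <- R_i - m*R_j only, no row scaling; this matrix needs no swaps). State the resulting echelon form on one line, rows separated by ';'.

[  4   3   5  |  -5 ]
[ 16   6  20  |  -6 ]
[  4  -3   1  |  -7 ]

Forward elimination:
R2 <- R2 - (4)*R1:  [  0  -6   0  14 ]
R3 <- R3 - (1)*R1:  [  0  -6  -4  -2 ]
R3 <- R3 - (1)*R2:  [   0    0   -4  -16 ]
Row echelon form:
[ 4   3   5  |   -5 ]
[ 0  -6   0  |   14 ]
[ 0   0  -4  |  -16 ]

REF = [4 3 5 -5; 0 -6 0 14; 0 0 -4 -16]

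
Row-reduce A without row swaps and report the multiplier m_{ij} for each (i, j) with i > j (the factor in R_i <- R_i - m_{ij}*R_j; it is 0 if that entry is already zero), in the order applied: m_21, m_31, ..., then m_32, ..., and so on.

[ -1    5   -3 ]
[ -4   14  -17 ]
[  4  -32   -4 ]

Forward elimination:
R2 <- R2 - (4)*R1:  [  0  -6  -5 ]
R3 <- R3 - (-4)*R1:  [   0  -12  -16 ]
R3 <- R3 - (2)*R2:  [  0   0  -6 ]
Multipliers (in order of application): m_{21} = 4, m_{31} = -4, m_{32} = 2

multipliers: 4, -4, 2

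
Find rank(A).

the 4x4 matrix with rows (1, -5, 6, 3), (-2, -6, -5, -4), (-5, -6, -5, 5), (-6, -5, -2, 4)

Row reduction:
R2 <- R2 - (-2)*R1:  [   0  -16    7    2 ]
R3 <- R3 - (-5)*R1:  [   0  -31   25   20 ]
R4 <- R4 - (-6)*R1:  [   0  -35   34   22 ]
R3 <- R3 - (31/16)*R2:  [      0       0  183/16   129/8 ]
R4 <- R4 - (35/16)*R2:  [      0       0  299/16   141/8 ]
R4 <- R4 - (299/183)*R3:  [       0        0        0  -532/61 ]
Row echelon form:
[ 1   -5       6        3 ]
[ 0  -16       7        2 ]
[ 0    0  183/16    129/8 ]
[ 0    0       0  -532/61 ]
Nonzero rows / pivot columns: 4

rank(A) = 4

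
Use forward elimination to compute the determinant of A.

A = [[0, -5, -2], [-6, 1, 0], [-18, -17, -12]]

det(A) = 120

Forward elimination:
R1 <-> R2   (pivot in column 1 was zero)
[  -6    1    0 ]
[   0   -5   -2 ]
[ -18  -17  -12 ]
R3 <- R3 - (3)*R1:  [   0  -20  -12 ]
R3 <- R3 - (4)*R2:  [  0   0  -4 ]
Upper-triangular form:
[ -6   1   0 ]
[  0  -5  -2 ]
[  0   0  -4 ]
det(A) = (-1)^1 * (-6) * (-5) * (-4) = 120  (1 row swap -> sign -1)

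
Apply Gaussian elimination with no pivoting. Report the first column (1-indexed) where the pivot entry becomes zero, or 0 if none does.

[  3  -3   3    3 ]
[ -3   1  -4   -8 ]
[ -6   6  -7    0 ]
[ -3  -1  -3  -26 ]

first zero-pivot column = 0

Naive forward elimination:
R2 <- R2 - (-1)*R1:  [  0  -2  -1  -5 ]
R3 <- R3 - (-2)*R1:  [  0   0  -1   6 ]
R4 <- R4 - (-1)*R1:  [   0   -4    0  -23 ]
R4 <- R4 - (2)*R2:  [   0    0    2  -13 ]
R4 <- R4 - (-2)*R3:  [  0   0   0  -1 ]
All pivots nonzero; naive elimination completes without hitting a zero pivot.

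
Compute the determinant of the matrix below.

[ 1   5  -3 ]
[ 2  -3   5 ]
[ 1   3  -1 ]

Forward elimination:
R2 <- R2 - (2)*R1:  [   0  -13   11 ]
R3 <- R3 - (1)*R1:  [  0  -2   2 ]
R3 <- R3 - (2/13)*R2:  [    0     0  4/13 ]
Upper-triangular form:
[ 1    5    -3 ]
[ 0  -13    11 ]
[ 0    0  4/13 ]
det(A) = (-1)^0 * (1) * (-13) * (4/13) = -4  (0 row swaps -> sign +1)

det(A) = -4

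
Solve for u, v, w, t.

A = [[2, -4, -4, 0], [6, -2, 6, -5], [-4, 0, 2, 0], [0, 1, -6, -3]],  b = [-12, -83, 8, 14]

(-4, 5, -4, 5)

Forward elimination on [A|b]:
R2 <- R2 - (3)*R1:  [   0   10   18   -5  -47 ]
R3 <- R3 - (-2)*R1:  [   0   -8   -6    0  -16 ]
R3 <- R3 - (-4/5)*R2:  [      0       0    42/5      -4  -268/5 ]
R4 <- R4 - (1/10)*R2:  [      0       0   -39/5    -5/2  187/10 ]
R4 <- R4 - (-13/14)*R3:  [       0        0        0   -87/14  -435/14 ]
Row echelon form:
[ 2  -4    -4       0  |      -12 ]
[ 0  10    18      -5  |      -47 ]
[ 0   0  42/5      -4  |   -268/5 ]
[ 0   0     0  -87/14  |  -435/14 ]
Back-substitution:
t = (-435/14) / (-87/14) = 5
w = (-268/5 - (-4)*(5)) / (42/5) = -4
v = (-47 - (18)*(-4) - (-5)*(5)) / 10 = 5
u = (-12 - (-4)*(5) - (-4)*(-4)) / 2 = -4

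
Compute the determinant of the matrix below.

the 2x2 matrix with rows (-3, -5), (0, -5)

Forward elimination:
Upper-triangular form:
[ -3  -5 ]
[  0  -5 ]
det(A) = (-1)^0 * (-3) * (-5) = 15  (0 row swaps -> sign +1)

det(A) = 15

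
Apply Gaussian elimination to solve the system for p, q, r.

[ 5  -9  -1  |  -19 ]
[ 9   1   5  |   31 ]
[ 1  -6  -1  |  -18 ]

Forward elimination on [A|b]:
R2 <- R2 - (9/5)*R1:  [     0   86/5   34/5  326/5 ]
R3 <- R3 - (1/5)*R1:  [     0  -21/5   -4/5  -71/5 ]
R3 <- R3 - (-21/86)*R2:  [     0      0  37/43  74/43 ]
Row echelon form:
[ 5    -9     -1  |    -19 ]
[ 0  86/5   34/5  |  326/5 ]
[ 0     0  37/43  |  74/43 ]
Back-substitution:
r = (74/43) / (37/43) = 2
q = (326/5 - (34/5)*(2)) / (86/5) = 3
p = (-19 - (-9)*(3) - (-1)*(2)) / 5 = 2

(2, 3, 2)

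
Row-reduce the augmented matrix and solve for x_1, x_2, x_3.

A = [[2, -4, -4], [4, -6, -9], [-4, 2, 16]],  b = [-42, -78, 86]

(-3, 5, 4)

Forward elimination on [A|b]:
R2 <- R2 - (2)*R1:  [  0   2  -1   6 ]
R3 <- R3 - (-2)*R1:  [  0  -6   8   2 ]
R3 <- R3 - (-3)*R2:  [  0   0   5  20 ]
Row echelon form:
[ 2  -4  -4  |  -42 ]
[ 0   2  -1  |    6 ]
[ 0   0   5  |   20 ]
Back-substitution:
x_3 = (20) / 5 = 4
x_2 = (6 - (-1)*(4)) / 2 = 5
x_1 = (-42 - (-4)*(5) - (-4)*(4)) / 2 = -3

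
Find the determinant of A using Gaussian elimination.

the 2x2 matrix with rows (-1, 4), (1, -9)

Forward elimination:
R2 <- R2 - (-1)*R1:  [  0  -5 ]
Upper-triangular form:
[ -1   4 ]
[  0  -5 ]
det(A) = (-1)^0 * (-1) * (-5) = 5  (0 row swaps -> sign +1)

det(A) = 5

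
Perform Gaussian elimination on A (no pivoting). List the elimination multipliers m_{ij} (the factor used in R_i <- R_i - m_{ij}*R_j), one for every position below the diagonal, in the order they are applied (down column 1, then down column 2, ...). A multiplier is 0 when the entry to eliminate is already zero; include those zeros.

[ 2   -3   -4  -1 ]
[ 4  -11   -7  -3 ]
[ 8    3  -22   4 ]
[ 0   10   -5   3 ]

multipliers: 2, 4, 0, -3, -2, 1

Forward elimination:
R2 <- R2 - (2)*R1:  [  0  -5   1  -1 ]
R3 <- R3 - (4)*R1:  [  0  15  -6   8 ]
R4: entry in column 1 is already 0 -> m_{41} = 0 (no row operation needed)
R3 <- R3 - (-3)*R2:  [  0   0  -3   5 ]
R4 <- R4 - (-2)*R2:  [  0   0  -3   1 ]
R4 <- R4 - (1)*R3:  [  0   0   0  -4 ]
Multipliers (in order of application): m_{21} = 2, m_{31} = 4, m_{41} = 0, m_{32} = -3, m_{42} = -2, m_{43} = 1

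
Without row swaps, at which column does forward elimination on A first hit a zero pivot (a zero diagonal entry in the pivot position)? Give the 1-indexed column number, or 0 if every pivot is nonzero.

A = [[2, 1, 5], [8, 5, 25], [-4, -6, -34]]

first zero-pivot column = 0

Naive forward elimination:
R2 <- R2 - (4)*R1:  [ 0  1  5 ]
R3 <- R3 - (-2)*R1:  [   0   -4  -24 ]
R3 <- R3 - (-4)*R2:  [  0   0  -4 ]
All pivots nonzero; naive elimination completes without hitting a zero pivot.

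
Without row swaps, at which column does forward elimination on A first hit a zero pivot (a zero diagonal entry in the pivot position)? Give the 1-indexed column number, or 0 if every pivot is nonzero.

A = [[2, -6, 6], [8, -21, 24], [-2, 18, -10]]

first zero-pivot column = 0

Naive forward elimination:
R2 <- R2 - (4)*R1:  [ 0  3  0 ]
R3 <- R3 - (-1)*R1:  [  0  12  -4 ]
R3 <- R3 - (4)*R2:  [  0   0  -4 ]
All pivots nonzero; naive elimination completes without hitting a zero pivot.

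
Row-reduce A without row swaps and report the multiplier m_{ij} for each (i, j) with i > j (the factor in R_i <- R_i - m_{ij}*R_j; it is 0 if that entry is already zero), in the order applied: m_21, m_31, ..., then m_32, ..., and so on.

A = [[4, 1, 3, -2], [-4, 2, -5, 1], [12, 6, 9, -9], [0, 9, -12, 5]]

multipliers: -1, 3, 0, 1, 3, -3

Forward elimination:
R2 <- R2 - (-1)*R1:  [  0   3  -2  -1 ]
R3 <- R3 - (3)*R1:  [  0   3   0  -3 ]
R4: entry in column 1 is already 0 -> m_{41} = 0 (no row operation needed)
R3 <- R3 - (1)*R2:  [  0   0   2  -2 ]
R4 <- R4 - (3)*R2:  [  0   0  -6   8 ]
R4 <- R4 - (-3)*R3:  [ 0  0  0  2 ]
Multipliers (in order of application): m_{21} = -1, m_{31} = 3, m_{41} = 0, m_{32} = 1, m_{42} = 3, m_{43} = -3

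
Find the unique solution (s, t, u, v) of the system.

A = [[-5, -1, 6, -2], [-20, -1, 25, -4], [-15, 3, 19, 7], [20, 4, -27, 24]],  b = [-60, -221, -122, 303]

(4, 4, -5, 3)

Forward elimination on [A|b]:
R2 <- R2 - (4)*R1:  [  0   3   1   4  19 ]
R3 <- R3 - (3)*R1:  [  0   6   1  13  58 ]
R4 <- R4 - (-4)*R1:  [  0   0  -3  16  63 ]
R3 <- R3 - (2)*R2:  [  0   0  -1   5  20 ]
R4 <- R4 - (3)*R3:  [ 0  0  0  1  3 ]
Row echelon form:
[ -5  -1   6  -2  |  -60 ]
[  0   3   1   4  |   19 ]
[  0   0  -1   5  |   20 ]
[  0   0   0   1  |    3 ]
Back-substitution:
v = (3) / 1 = 3
u = (20 - (5)*(3)) / -1 = -5
t = (19 - (1)*(-5) - (4)*(3)) / 3 = 4
s = (-60 - (-1)*(4) - (6)*(-5) - (-2)*(3)) / -5 = 4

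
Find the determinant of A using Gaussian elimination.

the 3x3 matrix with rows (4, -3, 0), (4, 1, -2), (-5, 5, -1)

det(A) = -6

Forward elimination:
R2 <- R2 - (1)*R1:  [  0   4  -2 ]
R3 <- R3 - (-5/4)*R1:  [   0  5/4   -1 ]
R3 <- R3 - (5/16)*R2:  [    0     0  -3/8 ]
Upper-triangular form:
[ 4  -3     0 ]
[ 0   4    -2 ]
[ 0   0  -3/8 ]
det(A) = (-1)^0 * (4) * (4) * (-3/8) = -6  (0 row swaps -> sign +1)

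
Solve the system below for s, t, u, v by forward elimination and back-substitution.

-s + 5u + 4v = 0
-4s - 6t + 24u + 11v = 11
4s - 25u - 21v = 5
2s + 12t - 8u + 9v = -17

Forward elimination on [A|b]:
R2 <- R2 - (4)*R1:  [  0  -6   4  -5  11 ]
R3 <- R3 - (-4)*R1:  [  0   0  -5  -5   5 ]
R4 <- R4 - (-2)*R1:  [   0   12    2   17  -17 ]
R4 <- R4 - (-2)*R2:  [  0   0  10   7   5 ]
R4 <- R4 - (-2)*R3:  [  0   0   0  -3  15 ]
Row echelon form:
[ -1   0   5   4  |   0 ]
[  0  -6   4  -5  |  11 ]
[  0   0  -5  -5  |   5 ]
[  0   0   0  -3  |  15 ]
Back-substitution:
v = (15) / -3 = -5
u = (5 - (-5)*(-5)) / -5 = 4
t = (11 - (4)*(4) - (-5)*(-5)) / -6 = 5
s = (0 - (5)*(4) - (4)*(-5)) / -1 = 0

(0, 5, 4, -5)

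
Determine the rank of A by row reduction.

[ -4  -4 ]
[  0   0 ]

rank(A) = 1

Row reduction:
Row echelon form:
[ -4  -4 ]
[  0   0 ]
Nonzero rows / pivot columns: 1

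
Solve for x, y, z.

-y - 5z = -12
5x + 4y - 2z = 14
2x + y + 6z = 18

(2, 2, 2)

Forward elimination on [A|b]:
R1 <-> R2   (pivot in column 1 was zero)
[ 5   4  -2   14 ]
[ 0  -1  -5  -12 ]
[ 2   1   6   18 ]
R3 <- R3 - (2/5)*R1:  [    0  -3/5  34/5  62/5 ]
R3 <- R3 - (3/5)*R2:  [    0     0  49/5  98/5 ]
Row echelon form:
[ 5   4    -2  |    14 ]
[ 0  -1    -5  |   -12 ]
[ 0   0  49/5  |  98/5 ]
Back-substitution:
z = (98/5) / (49/5) = 2
y = (-12 - (-5)*(2)) / -1 = 2
x = (14 - (4)*(2) - (-2)*(2)) / 5 = 2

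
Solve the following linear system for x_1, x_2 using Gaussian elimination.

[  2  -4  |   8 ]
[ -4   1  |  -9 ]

Forward elimination on [A|b]:
R2 <- R2 - (-2)*R1:  [  0  -7   7 ]
Row echelon form:
[ 2  -4  |  8 ]
[ 0  -7  |  7 ]
Back-substitution:
x_2 = (7) / -7 = -1
x_1 = (8 - (-4)*(-1)) / 2 = 2

(2, -1)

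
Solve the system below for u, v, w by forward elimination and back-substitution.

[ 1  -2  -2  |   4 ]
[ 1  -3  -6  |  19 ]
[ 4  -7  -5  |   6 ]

(4, 5, -5)

Forward elimination on [A|b]:
R2 <- R2 - (1)*R1:  [  0  -1  -4  15 ]
R3 <- R3 - (4)*R1:  [   0    1    3  -10 ]
R3 <- R3 - (-1)*R2:  [  0   0  -1   5 ]
Row echelon form:
[ 1  -2  -2  |   4 ]
[ 0  -1  -4  |  15 ]
[ 0   0  -1  |   5 ]
Back-substitution:
w = (5) / -1 = -5
v = (15 - (-4)*(-5)) / -1 = 5
u = (4 - (-2)*(5) - (-2)*(-5)) / 1 = 4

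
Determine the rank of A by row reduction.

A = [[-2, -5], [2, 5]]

Row reduction:
R2 <- R2 - (-1)*R1:  [ 0  0 ]
Row echelon form:
[ -2  -5 ]
[  0   0 ]
Nonzero rows / pivot columns: 1

rank(A) = 1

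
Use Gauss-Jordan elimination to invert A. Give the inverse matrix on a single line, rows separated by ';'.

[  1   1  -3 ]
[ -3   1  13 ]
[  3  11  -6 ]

Gauss-Jordan on [A | I]:
R2 <- R2 - (-3)*R1:  [ 0  4  4  |  3  1  0 ]
R3 <- R3 - (3)*R1:  [  0   8   3  |  -3   0   1 ]
R2 <- (1/4)*R2:  [   0    1    1  |  3/4  1/4    0 ]
R1 <- R1 - (1)*R2:  [    1     0    -4  |   1/4  -1/4     0 ]
R3 <- R3 - (8)*R2:  [  0   0  -5  |  -9  -2   1 ]
R3 <- (1/-5)*R3:  [    0     0     1  |   9/5   2/5  -1/5 ]
R1 <- R1 - (-4)*R3:  [      1       0       0  |  149/20   27/20    -4/5 ]
R2 <- R2 - (1)*R3:  [      0       1       0  |  -21/20   -3/20     1/5 ]
Right block of [I | A^{-1}] is the inverse:
[ 149/20  27/20  -4/5 ]
[ -21/20  -3/20   1/5 ]
[    9/5    2/5  -1/5 ]

inverse = [149/20 27/20 -4/5; -21/20 -3/20 1/5; 9/5 2/5 -1/5]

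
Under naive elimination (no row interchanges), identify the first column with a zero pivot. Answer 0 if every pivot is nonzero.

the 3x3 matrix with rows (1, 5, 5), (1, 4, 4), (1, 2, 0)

first zero-pivot column = 0

Naive forward elimination:
R2 <- R2 - (1)*R1:  [  0  -1  -1 ]
R3 <- R3 - (1)*R1:  [  0  -3  -5 ]
R3 <- R3 - (3)*R2:  [  0   0  -2 ]
All pivots nonzero; naive elimination completes without hitting a zero pivot.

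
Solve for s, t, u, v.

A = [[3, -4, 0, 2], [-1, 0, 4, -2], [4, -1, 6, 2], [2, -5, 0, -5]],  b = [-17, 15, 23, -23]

(1, 5, 4, 0)

Forward elimination on [A|b]:
R2 <- R2 - (-1/3)*R1:  [    0  -4/3     4  -4/3  28/3 ]
R3 <- R3 - (4/3)*R1:  [     0   13/3      6   -2/3  137/3 ]
R4 <- R4 - (2/3)*R1:  [     0   -7/3      0  -19/3  -35/3 ]
R3 <- R3 - (-13/4)*R2:  [  0   0  19  -5  76 ]
R4 <- R4 - (7/4)*R2:  [   0    0   -7   -4  -28 ]
R4 <- R4 - (-7/19)*R3:  [       0        0        0  -111/19        0 ]
Row echelon form:
[ 3    -4   0        2  |   -17 ]
[ 0  -4/3   4     -4/3  |  28/3 ]
[ 0     0  19       -5  |    76 ]
[ 0     0   0  -111/19  |     0 ]
Back-substitution:
v = (0) / (-111/19) = 0
u = (76 - (-5)*(0)) / 19 = 4
t = (28/3 - (4)*(4) - (-4/3)*(0)) / (-4/3) = 5
s = (-17 - (-4)*(5) - (2)*(0)) / 3 = 1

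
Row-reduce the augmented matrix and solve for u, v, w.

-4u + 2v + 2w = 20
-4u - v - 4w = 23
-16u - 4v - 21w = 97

Forward elimination on [A|b]:
R2 <- R2 - (1)*R1:  [  0  -3  -6   3 ]
R3 <- R3 - (4)*R1:  [   0  -12  -29   17 ]
R3 <- R3 - (4)*R2:  [  0   0  -5   5 ]
Row echelon form:
[ -4   2   2  |  20 ]
[  0  -3  -6  |   3 ]
[  0   0  -5  |   5 ]
Back-substitution:
w = (5) / -5 = -1
v = (3 - (-6)*(-1)) / -3 = 1
u = (20 - (2)*(1) - (2)*(-1)) / -4 = -5

(-5, 1, -1)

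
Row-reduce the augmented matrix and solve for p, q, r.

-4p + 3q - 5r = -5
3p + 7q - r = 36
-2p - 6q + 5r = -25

(3, 4, 1)

Forward elimination on [A|b]:
R2 <- R2 - (-3/4)*R1:  [     0   37/4  -19/4  129/4 ]
R3 <- R3 - (1/2)*R1:  [     0  -15/2   15/2  -45/2 ]
R3 <- R3 - (-30/37)*R2:  [      0       0  135/37  135/37 ]
Row echelon form:
[ -4     3      -5  |      -5 ]
[  0  37/4   -19/4  |   129/4 ]
[  0     0  135/37  |  135/37 ]
Back-substitution:
r = (135/37) / (135/37) = 1
q = (129/4 - (-19/4)*(1)) / (37/4) = 4
p = (-5 - (3)*(4) - (-5)*(1)) / -4 = 3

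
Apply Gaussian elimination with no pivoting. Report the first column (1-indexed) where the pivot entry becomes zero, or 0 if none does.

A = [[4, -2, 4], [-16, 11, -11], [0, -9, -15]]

first zero-pivot column = 3

Naive forward elimination:
R2 <- R2 - (-4)*R1:  [ 0  3  5 ]
R3 <- R3 - (-3)*R2:  [ 0  0  0 ]
Matrix at this point:
[ 4  -2  4 ]
[ 0   3  5 ]
[ 0   0  0 ]
Pivot entry (3,3) in the last row is zero and there are no rows below to swap with -> zero pivot in column 3 (A is singular).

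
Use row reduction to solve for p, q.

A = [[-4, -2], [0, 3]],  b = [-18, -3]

Forward elimination on [A|b]:
Row echelon form:
[ -4  -2  |  -18 ]
[  0   3  |   -3 ]
Back-substitution:
q = (-3) / 3 = -1
p = (-18 - (-2)*(-1)) / -4 = 5

(5, -1)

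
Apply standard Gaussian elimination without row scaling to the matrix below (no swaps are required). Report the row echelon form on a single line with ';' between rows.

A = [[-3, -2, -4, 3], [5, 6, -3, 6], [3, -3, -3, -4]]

Forward elimination:
R2 <- R2 - (-5/3)*R1:  [     0    8/3  -29/3     11 ]
R3 <- R3 - (-1)*R1:  [  0  -5  -7  -1 ]
R3 <- R3 - (-15/8)*R2:  [      0       0  -201/8   157/8 ]
Row echelon form:
[ -3   -2      -4      3 ]
[  0  8/3   -29/3     11 ]
[  0    0  -201/8  157/8 ]

REF = [-3 -2 -4 3; 0 8/3 -29/3 11; 0 0 -201/8 157/8]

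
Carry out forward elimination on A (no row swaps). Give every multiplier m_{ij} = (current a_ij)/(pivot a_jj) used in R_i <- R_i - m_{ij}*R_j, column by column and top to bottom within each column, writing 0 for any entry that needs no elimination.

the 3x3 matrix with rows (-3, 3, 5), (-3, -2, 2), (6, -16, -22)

multipliers: 1, -2, 2

Forward elimination:
R2 <- R2 - (1)*R1:  [  0  -5  -3 ]
R3 <- R3 - (-2)*R1:  [   0  -10  -12 ]
R3 <- R3 - (2)*R2:  [  0   0  -6 ]
Multipliers (in order of application): m_{21} = 1, m_{31} = -2, m_{32} = 2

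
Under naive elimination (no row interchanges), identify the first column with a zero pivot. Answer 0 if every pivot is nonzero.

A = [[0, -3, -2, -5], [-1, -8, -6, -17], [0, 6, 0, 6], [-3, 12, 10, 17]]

first zero-pivot column = 1

Naive forward elimination:
Pivot entry (1,1) is zero but row 2 has -1 in column 1 -> naive elimination stops; a row interchange (e.g. R1 <-> R2) would be required here.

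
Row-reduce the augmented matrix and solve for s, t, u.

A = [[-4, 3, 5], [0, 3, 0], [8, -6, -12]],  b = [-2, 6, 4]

(2, 2, 0)

Forward elimination on [A|b]:
R3 <- R3 - (-2)*R1:  [  0   0  -2   0 ]
Row echelon form:
[ -4  3   5  |  -2 ]
[  0  3   0  |   6 ]
[  0  0  -2  |   0 ]
Back-substitution:
u = (0) / -2 = 0
t = (6) / 3 = 2
s = (-2 - (3)*(2) - (5)*(0)) / -4 = 2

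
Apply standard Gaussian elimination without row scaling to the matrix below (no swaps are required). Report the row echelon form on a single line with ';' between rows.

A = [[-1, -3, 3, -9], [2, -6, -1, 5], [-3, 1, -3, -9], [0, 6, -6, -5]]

REF = [-1 -3 3 -9; 0 -12 5 -13; 0 0 -47/6 43/6; 0 0 0 -691/47]

Forward elimination:
R2 <- R2 - (-2)*R1:  [   0  -12    5  -13 ]
R3 <- R3 - (3)*R1:  [   0   10  -12   18 ]
R3 <- R3 - (-5/6)*R2:  [     0      0  -47/6   43/6 ]
R4 <- R4 - (-1/2)*R2:  [     0      0   -7/2  -23/2 ]
R4 <- R4 - (21/47)*R3:  [       0        0        0  -691/47 ]
Row echelon form:
[ -1   -3      3       -9 ]
[  0  -12      5      -13 ]
[  0    0  -47/6     43/6 ]
[  0    0      0  -691/47 ]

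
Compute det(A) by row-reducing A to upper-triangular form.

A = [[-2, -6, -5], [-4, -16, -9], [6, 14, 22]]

Forward elimination:
R2 <- R2 - (2)*R1:  [  0  -4   1 ]
R3 <- R3 - (-3)*R1:  [  0  -4   7 ]
R3 <- R3 - (1)*R2:  [ 0  0  6 ]
Upper-triangular form:
[ -2  -6  -5 ]
[  0  -4   1 ]
[  0   0   6 ]
det(A) = (-1)^0 * (-2) * (-4) * (6) = 48  (0 row swaps -> sign +1)

det(A) = 48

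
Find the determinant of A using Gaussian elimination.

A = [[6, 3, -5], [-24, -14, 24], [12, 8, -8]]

Forward elimination:
R2 <- R2 - (-4)*R1:  [  0  -2   4 ]
R3 <- R3 - (2)*R1:  [ 0  2  2 ]
R3 <- R3 - (-1)*R2:  [ 0  0  6 ]
Upper-triangular form:
[ 6   3  -5 ]
[ 0  -2   4 ]
[ 0   0   6 ]
det(A) = (-1)^0 * (6) * (-2) * (6) = -72  (0 row swaps -> sign +1)

det(A) = -72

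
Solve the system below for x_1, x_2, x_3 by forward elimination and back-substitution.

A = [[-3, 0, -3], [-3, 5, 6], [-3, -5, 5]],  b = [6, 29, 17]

Forward elimination on [A|b]:
R2 <- R2 - (1)*R1:  [  0   5   9  23 ]
R3 <- R3 - (1)*R1:  [  0  -5   8  11 ]
R3 <- R3 - (-1)*R2:  [  0   0  17  34 ]
Row echelon form:
[ -3  0  -3  |   6 ]
[  0  5   9  |  23 ]
[  0  0  17  |  34 ]
Back-substitution:
x_3 = (34) / 17 = 2
x_2 = (23 - (9)*(2)) / 5 = 1
x_1 = (6 - (-3)*(2)) / -3 = -4

(-4, 1, 2)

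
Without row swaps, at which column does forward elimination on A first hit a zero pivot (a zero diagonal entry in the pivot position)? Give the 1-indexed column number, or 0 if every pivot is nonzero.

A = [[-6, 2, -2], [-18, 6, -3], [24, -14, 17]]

Naive forward elimination:
R2 <- R2 - (3)*R1:  [ 0  0  3 ]
R3 <- R3 - (-4)*R1:  [  0  -6   9 ]
Matrix at this point:
[ -6   2  -2 ]
[  0   0   3 ]
[  0  -6   9 ]
Pivot entry (2,2) is zero but row 3 has -6 in column 2 -> naive elimination stops; a row interchange (e.g. R2 <-> R3) would be required here.

first zero-pivot column = 2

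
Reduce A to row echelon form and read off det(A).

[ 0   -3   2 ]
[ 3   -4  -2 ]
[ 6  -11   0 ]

Forward elimination:
R1 <-> R2   (pivot in column 1 was zero)
[ 3   -4  -2 ]
[ 0   -3   2 ]
[ 6  -11   0 ]
R3 <- R3 - (2)*R1:  [  0  -3   4 ]
R3 <- R3 - (1)*R2:  [ 0  0  2 ]
Upper-triangular form:
[ 3  -4  -2 ]
[ 0  -3   2 ]
[ 0   0   2 ]
det(A) = (-1)^1 * (3) * (-3) * (2) = 18  (1 row swap -> sign -1)

det(A) = 18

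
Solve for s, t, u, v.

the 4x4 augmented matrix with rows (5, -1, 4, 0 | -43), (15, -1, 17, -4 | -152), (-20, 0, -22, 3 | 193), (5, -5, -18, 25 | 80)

Forward elimination on [A|b]:
R2 <- R2 - (3)*R1:  [   0    2    5   -4  -23 ]
R3 <- R3 - (-4)*R1:  [  0  -4  -6   3  21 ]
R4 <- R4 - (1)*R1:  [   0   -4  -22   25  123 ]
R3 <- R3 - (-2)*R2:  [   0    0    4   -5  -25 ]
R4 <- R4 - (-2)*R2:  [   0    0  -12   17   77 ]
R4 <- R4 - (-3)*R3:  [ 0  0  0  2  2 ]
Row echelon form:
[ 5  -1  4   0  |  -43 ]
[ 0   2  5  -4  |  -23 ]
[ 0   0  4  -5  |  -25 ]
[ 0   0  0   2  |    2 ]
Back-substitution:
v = (2) / 2 = 1
u = (-25 - (-5)*(1)) / 4 = -5
t = (-23 - (5)*(-5) - (-4)*(1)) / 2 = 3
s = (-43 - (-1)*(3) - (4)*(-5)) / 5 = -4

(-4, 3, -5, 1)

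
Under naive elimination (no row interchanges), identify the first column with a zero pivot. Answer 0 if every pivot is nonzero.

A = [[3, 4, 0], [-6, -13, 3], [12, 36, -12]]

first zero-pivot column = 3

Naive forward elimination:
R2 <- R2 - (-2)*R1:  [  0  -5   3 ]
R3 <- R3 - (4)*R1:  [   0   20  -12 ]
R3 <- R3 - (-4)*R2:  [ 0  0  0 ]
Matrix at this point:
[ 3   4  0 ]
[ 0  -5  3 ]
[ 0   0  0 ]
Pivot entry (3,3) in the last row is zero and there are no rows below to swap with -> zero pivot in column 3 (A is singular).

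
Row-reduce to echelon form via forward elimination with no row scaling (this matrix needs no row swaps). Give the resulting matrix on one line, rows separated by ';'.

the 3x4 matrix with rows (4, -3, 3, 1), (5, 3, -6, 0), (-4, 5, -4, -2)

REF = [4 -3 3 1; 0 27/4 -39/4 -5/4; 0 0 17/9 -17/27]

Forward elimination:
R2 <- R2 - (5/4)*R1:  [     0   27/4  -39/4   -5/4 ]
R3 <- R3 - (-1)*R1:  [  0   2  -1  -1 ]
R3 <- R3 - (8/27)*R2:  [      0       0    17/9  -17/27 ]
Row echelon form:
[ 4    -3      3       1 ]
[ 0  27/4  -39/4    -5/4 ]
[ 0     0   17/9  -17/27 ]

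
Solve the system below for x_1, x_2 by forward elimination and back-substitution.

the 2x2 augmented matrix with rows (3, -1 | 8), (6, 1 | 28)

(4, 4)

Forward elimination on [A|b]:
R2 <- R2 - (2)*R1:  [  0   3  12 ]
Row echelon form:
[ 3  -1  |   8 ]
[ 0   3  |  12 ]
Back-substitution:
x_2 = (12) / 3 = 4
x_1 = (8 - (-1)*(4)) / 3 = 4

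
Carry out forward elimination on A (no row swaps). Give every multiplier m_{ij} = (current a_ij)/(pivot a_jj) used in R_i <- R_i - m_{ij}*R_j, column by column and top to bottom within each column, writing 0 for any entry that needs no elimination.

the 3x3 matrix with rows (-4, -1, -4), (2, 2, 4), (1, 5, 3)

multipliers: -1/2, -1/4, 19/6

Forward elimination:
R2 <- R2 - (-1/2)*R1:  [   0  3/2    2 ]
R3 <- R3 - (-1/4)*R1:  [    0  19/4     2 ]
R3 <- R3 - (19/6)*R2:  [     0      0  -13/3 ]
Multipliers (in order of application): m_{21} = -1/2, m_{31} = -1/4, m_{32} = 19/6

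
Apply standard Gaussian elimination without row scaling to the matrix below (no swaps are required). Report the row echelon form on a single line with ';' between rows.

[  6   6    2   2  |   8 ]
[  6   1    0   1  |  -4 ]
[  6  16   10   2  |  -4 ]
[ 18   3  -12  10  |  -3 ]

REF = [6 6 2 2 8; 0 -5 -2 -1 -12; 0 0 4 -2 -36; 0 0 0 1 -99]

Forward elimination:
R2 <- R2 - (1)*R1:  [   0   -5   -2   -1  -12 ]
R3 <- R3 - (1)*R1:  [   0   10    8    0  -12 ]
R4 <- R4 - (3)*R1:  [   0  -15  -18    4  -27 ]
R3 <- R3 - (-2)*R2:  [   0    0    4   -2  -36 ]
R4 <- R4 - (3)*R2:  [   0    0  -12    7    9 ]
R4 <- R4 - (-3)*R3:  [   0    0    0    1  -99 ]
Row echelon form:
[ 6   6   2   2  |    8 ]
[ 0  -5  -2  -1  |  -12 ]
[ 0   0   4  -2  |  -36 ]
[ 0   0   0   1  |  -99 ]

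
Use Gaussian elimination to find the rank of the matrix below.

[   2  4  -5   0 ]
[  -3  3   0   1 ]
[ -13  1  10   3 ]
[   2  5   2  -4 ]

rank(A) = 3

Row reduction:
R2 <- R2 - (-3/2)*R1:  [     0      9  -15/2      1 ]
R3 <- R3 - (-13/2)*R1:  [     0     27  -45/2      3 ]
R4 <- R4 - (1)*R1:  [  0   1   7  -4 ]
R3 <- R3 - (3)*R2:  [ 0  0  0  0 ]
R4 <- R4 - (1/9)*R2:  [     0      0   47/6  -37/9 ]
R3 <-> R4   (pivot in column 3 was zero)
[ 2  4     -5      0 ]
[ 0  9  -15/2      1 ]
[ 0  0   47/6  -37/9 ]
[ 0  0      0      0 ]
Row echelon form:
[ 2  4     -5      0 ]
[ 0  9  -15/2      1 ]
[ 0  0   47/6  -37/9 ]
[ 0  0      0      0 ]
Nonzero rows / pivot columns: 3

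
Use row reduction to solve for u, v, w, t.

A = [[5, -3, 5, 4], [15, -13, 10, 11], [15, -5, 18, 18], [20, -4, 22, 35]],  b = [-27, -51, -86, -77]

Forward elimination on [A|b]:
R2 <- R2 - (3)*R1:  [  0  -4  -5  -1  30 ]
R3 <- R3 - (3)*R1:  [  0   4   3   6  -5 ]
R4 <- R4 - (4)*R1:  [  0   8   2  19  31 ]
R3 <- R3 - (-1)*R2:  [  0   0  -2   5  25 ]
R4 <- R4 - (-2)*R2:  [  0   0  -8  17  91 ]
R4 <- R4 - (4)*R3:  [  0   0   0  -3  -9 ]
Row echelon form:
[ 5  -3   5   4  |  -27 ]
[ 0  -4  -5  -1  |   30 ]
[ 0   0  -2   5  |   25 ]
[ 0   0   0  -3  |   -9 ]
Back-substitution:
t = (-9) / -3 = 3
w = (25 - (5)*(3)) / -2 = -5
v = (30 - (-5)*(-5) - (-1)*(3)) / -4 = -2
u = (-27 - (-3)*(-2) - (5)*(-5) - (4)*(3)) / 5 = -4

(-4, -2, -5, 3)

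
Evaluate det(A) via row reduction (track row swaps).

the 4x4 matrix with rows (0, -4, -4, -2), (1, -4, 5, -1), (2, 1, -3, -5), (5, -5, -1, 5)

Forward elimination:
R1 <-> R2   (pivot in column 1 was zero)
[ 1  -4   5  -1 ]
[ 0  -4  -4  -2 ]
[ 2   1  -3  -5 ]
[ 5  -5  -1   5 ]
R3 <- R3 - (2)*R1:  [   0    9  -13   -3 ]
R4 <- R4 - (5)*R1:  [   0   15  -26   10 ]
R3 <- R3 - (-9/4)*R2:  [     0      0    -22  -15/2 ]
R4 <- R4 - (-15/4)*R2:  [   0    0  -41  5/2 ]
R4 <- R4 - (41/22)*R3:  [      0       0       0  725/44 ]
Upper-triangular form:
[ 1  -4    5      -1 ]
[ 0  -4   -4      -2 ]
[ 0   0  -22   -15/2 ]
[ 0   0    0  725/44 ]
det(A) = (-1)^1 * (1) * (-4) * (-22) * (725/44) = -1450  (1 row swap -> sign -1)

det(A) = -1450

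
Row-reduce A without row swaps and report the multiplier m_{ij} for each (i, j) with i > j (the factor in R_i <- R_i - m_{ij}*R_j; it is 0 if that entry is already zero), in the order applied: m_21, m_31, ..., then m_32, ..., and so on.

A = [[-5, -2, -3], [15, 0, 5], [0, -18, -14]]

Forward elimination:
R2 <- R2 - (-3)*R1:  [  0  -6  -4 ]
R3: entry in column 1 is already 0 -> m_{31} = 0 (no row operation needed)
R3 <- R3 - (3)*R2:  [  0   0  -2 ]
Multipliers (in order of application): m_{21} = -3, m_{31} = 0, m_{32} = 3

multipliers: -3, 0, 3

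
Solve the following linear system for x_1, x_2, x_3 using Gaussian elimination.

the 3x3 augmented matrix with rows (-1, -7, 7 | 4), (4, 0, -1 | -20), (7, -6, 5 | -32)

(-4, 4, 4)

Forward elimination on [A|b]:
R2 <- R2 - (-4)*R1:  [   0  -28   27   -4 ]
R3 <- R3 - (-7)*R1:  [   0  -55   54   -4 ]
R3 <- R3 - (55/28)*R2:  [     0      0  27/28   27/7 ]
Row echelon form:
[ -1   -7      7  |     4 ]
[  0  -28     27  |    -4 ]
[  0    0  27/28  |  27/7 ]
Back-substitution:
x_3 = (27/7) / (27/28) = 4
x_2 = (-4 - (27)*(4)) / -28 = 4
x_1 = (4 - (-7)*(4) - (7)*(4)) / -1 = -4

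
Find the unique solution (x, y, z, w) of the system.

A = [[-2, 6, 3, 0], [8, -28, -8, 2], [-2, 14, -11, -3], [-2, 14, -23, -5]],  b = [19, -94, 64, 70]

Forward elimination on [A|b]:
R2 <- R2 - (-4)*R1:  [   0   -4    4    2  -18 ]
R3 <- R3 - (1)*R1:  [   0    8  -14   -3   45 ]
R4 <- R4 - (1)*R1:  [   0    8  -26   -5   51 ]
R3 <- R3 - (-2)*R2:  [  0   0  -6   1   9 ]
R4 <- R4 - (-2)*R2:  [   0    0  -18   -1   15 ]
R4 <- R4 - (3)*R3:  [   0    0    0   -4  -12 ]
Row echelon form:
[ -2   6   3   0  |   19 ]
[  0  -4   4   2  |  -18 ]
[  0   0  -6   1  |    9 ]
[  0   0   0  -4  |  -12 ]
Back-substitution:
w = (-12) / -4 = 3
z = (9 - (1)*(3)) / -6 = -1
y = (-18 - (4)*(-1) - (2)*(3)) / -4 = 5
x = (19 - (6)*(5) - (3)*(-1)) / -2 = 4

(4, 5, -1, 3)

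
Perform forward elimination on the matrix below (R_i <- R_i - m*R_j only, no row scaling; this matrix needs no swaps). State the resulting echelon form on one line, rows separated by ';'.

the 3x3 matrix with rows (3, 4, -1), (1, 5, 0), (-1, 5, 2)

REF = [3 4 -1; 0 11/3 1/3; 0 0 12/11]

Forward elimination:
R2 <- R2 - (1/3)*R1:  [    0  11/3   1/3 ]
R3 <- R3 - (-1/3)*R1:  [    0  19/3   5/3 ]
R3 <- R3 - (19/11)*R2:  [     0      0  12/11 ]
Row echelon form:
[ 3     4     -1 ]
[ 0  11/3    1/3 ]
[ 0     0  12/11 ]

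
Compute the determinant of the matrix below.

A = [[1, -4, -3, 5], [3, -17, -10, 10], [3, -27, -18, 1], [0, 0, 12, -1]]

det(A) = 30

Forward elimination:
R2 <- R2 - (3)*R1:  [  0  -5  -1  -5 ]
R3 <- R3 - (3)*R1:  [   0  -15   -9  -14 ]
R3 <- R3 - (3)*R2:  [  0   0  -6   1 ]
R4 <- R4 - (-2)*R3:  [ 0  0  0  1 ]
Upper-triangular form:
[ 1  -4  -3   5 ]
[ 0  -5  -1  -5 ]
[ 0   0  -6   1 ]
[ 0   0   0   1 ]
det(A) = (-1)^0 * (1) * (-5) * (-6) * (1) = 30  (0 row swaps -> sign +1)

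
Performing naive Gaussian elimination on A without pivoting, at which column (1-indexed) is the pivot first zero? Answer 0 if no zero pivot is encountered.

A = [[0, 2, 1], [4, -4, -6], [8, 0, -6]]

first zero-pivot column = 1

Naive forward elimination:
Pivot entry (1,1) is zero but row 2 has 4 in column 1 -> naive elimination stops; a row interchange (e.g. R1 <-> R2) would be required here.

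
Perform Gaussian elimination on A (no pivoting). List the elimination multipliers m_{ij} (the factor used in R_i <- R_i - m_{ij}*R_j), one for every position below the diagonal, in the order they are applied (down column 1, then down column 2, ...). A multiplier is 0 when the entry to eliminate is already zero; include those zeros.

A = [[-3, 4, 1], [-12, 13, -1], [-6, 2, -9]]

multipliers: 4, 2, 2

Forward elimination:
R2 <- R2 - (4)*R1:  [  0  -3  -5 ]
R3 <- R3 - (2)*R1:  [   0   -6  -11 ]
R3 <- R3 - (2)*R2:  [  0   0  -1 ]
Multipliers (in order of application): m_{21} = 4, m_{31} = 2, m_{32} = 2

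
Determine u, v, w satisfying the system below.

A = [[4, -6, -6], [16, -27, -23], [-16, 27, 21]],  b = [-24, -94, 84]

(3, 1, 5)

Forward elimination on [A|b]:
R2 <- R2 - (4)*R1:  [  0  -3   1   2 ]
R3 <- R3 - (-4)*R1:  [   0    3   -3  -12 ]
R3 <- R3 - (-1)*R2:  [   0    0   -2  -10 ]
Row echelon form:
[ 4  -6  -6  |  -24 ]
[ 0  -3   1  |    2 ]
[ 0   0  -2  |  -10 ]
Back-substitution:
w = (-10) / -2 = 5
v = (2 - (1)*(5)) / -3 = 1
u = (-24 - (-6)*(1) - (-6)*(5)) / 4 = 3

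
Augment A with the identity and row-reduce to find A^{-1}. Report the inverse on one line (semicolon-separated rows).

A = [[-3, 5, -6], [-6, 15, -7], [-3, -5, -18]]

Gauss-Jordan on [A | I]:
R1 <- (1/-3)*R1:  [    1  -5/3     2  |  -1/3     0     0 ]
R2 <- R2 - (-6)*R1:  [  0   5   5  |  -2   1   0 ]
R3 <- R3 - (-3)*R1:  [   0  -10  -12  |   -1    0    1 ]
R2 <- (1/5)*R2:  [    0     1     1  |  -2/5   1/5     0 ]
R1 <- R1 - (-5/3)*R2:  [    1     0  11/3  |    -1   1/3     0 ]
R3 <- R3 - (-10)*R2:  [  0   0  -2  |  -5   2   1 ]
R3 <- (1/-2)*R3:  [    0     0     1  |   5/2    -1  -1/2 ]
R1 <- R1 - (11/3)*R3:  [     1      0      0  |  -61/6      4   11/6 ]
R2 <- R2 - (1)*R3:  [      0       1       0  |  -29/10     6/5     1/2 ]
Right block of [I | A^{-1}] is the inverse:
[  -61/6    4  11/6 ]
[ -29/10  6/5   1/2 ]
[    5/2   -1  -1/2 ]

inverse = [-61/6 4 11/6; -29/10 6/5 1/2; 5/2 -1 -1/2]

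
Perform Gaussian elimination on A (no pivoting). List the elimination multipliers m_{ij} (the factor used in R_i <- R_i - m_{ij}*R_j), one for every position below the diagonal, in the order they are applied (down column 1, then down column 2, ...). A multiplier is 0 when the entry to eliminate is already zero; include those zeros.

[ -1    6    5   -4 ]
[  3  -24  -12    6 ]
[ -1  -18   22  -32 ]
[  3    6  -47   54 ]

Forward elimination:
R2 <- R2 - (-3)*R1:  [  0  -6   3  -6 ]
R3 <- R3 - (1)*R1:  [   0  -24   17  -28 ]
R4 <- R4 - (-3)*R1:  [   0   24  -32   42 ]
R3 <- R3 - (4)*R2:  [  0   0   5  -4 ]
R4 <- R4 - (-4)*R2:  [   0    0  -20   18 ]
R4 <- R4 - (-4)*R3:  [ 0  0  0  2 ]
Multipliers (in order of application): m_{21} = -3, m_{31} = 1, m_{41} = -3, m_{32} = 4, m_{42} = -4, m_{43} = -4

multipliers: -3, 1, -3, 4, -4, -4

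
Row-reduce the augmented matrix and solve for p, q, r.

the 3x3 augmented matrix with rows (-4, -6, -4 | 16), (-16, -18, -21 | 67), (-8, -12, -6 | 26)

(2, -2, -3)

Forward elimination on [A|b]:
R2 <- R2 - (4)*R1:  [  0   6  -5   3 ]
R3 <- R3 - (2)*R1:  [  0   0   2  -6 ]
Row echelon form:
[ -4  -6  -4  |  16 ]
[  0   6  -5  |   3 ]
[  0   0   2  |  -6 ]
Back-substitution:
r = (-6) / 2 = -3
q = (3 - (-5)*(-3)) / 6 = -2
p = (16 - (-6)*(-2) - (-4)*(-3)) / -4 = 2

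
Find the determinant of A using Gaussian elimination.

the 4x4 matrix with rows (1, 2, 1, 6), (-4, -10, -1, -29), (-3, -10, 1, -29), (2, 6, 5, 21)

det(A) = 4

Forward elimination:
R2 <- R2 - (-4)*R1:  [  0  -2   3  -5 ]
R3 <- R3 - (-3)*R1:  [   0   -4    4  -11 ]
R4 <- R4 - (2)*R1:  [ 0  2  3  9 ]
R3 <- R3 - (2)*R2:  [  0   0  -2  -1 ]
R4 <- R4 - (-1)*R2:  [ 0  0  6  4 ]
R4 <- R4 - (-3)*R3:  [ 0  0  0  1 ]
Upper-triangular form:
[ 1   2   1   6 ]
[ 0  -2   3  -5 ]
[ 0   0  -2  -1 ]
[ 0   0   0   1 ]
det(A) = (-1)^0 * (1) * (-2) * (-2) * (1) = 4  (0 row swaps -> sign +1)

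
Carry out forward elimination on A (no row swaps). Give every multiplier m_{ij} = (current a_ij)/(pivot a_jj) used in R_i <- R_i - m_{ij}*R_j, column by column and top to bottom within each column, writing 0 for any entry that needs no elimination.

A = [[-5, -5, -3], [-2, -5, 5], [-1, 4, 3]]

multipliers: 2/5, 1/5, -5/3

Forward elimination:
R2 <- R2 - (2/5)*R1:  [    0    -3  31/5 ]
R3 <- R3 - (1/5)*R1:  [    0     5  18/5 ]
R3 <- R3 - (-5/3)*R2:  [      0       0  209/15 ]
Multipliers (in order of application): m_{21} = 2/5, m_{31} = 1/5, m_{32} = -5/3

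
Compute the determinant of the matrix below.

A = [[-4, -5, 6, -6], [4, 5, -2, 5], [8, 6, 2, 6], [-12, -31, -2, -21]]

Forward elimination:
R2 <- R2 - (-1)*R1:  [  0   0   4  -1 ]
R3 <- R3 - (-2)*R1:  [  0  -4  14  -6 ]
R4 <- R4 - (3)*R1:  [   0  -16  -20   -3 ]
R2 <-> R3   (pivot in column 2 was zero)
[ -4   -5    6  -6 ]
[  0   -4   14  -6 ]
[  0    0    4  -1 ]
[  0  -16  -20  -3 ]
R4 <- R4 - (4)*R2:  [   0    0  -76   21 ]
R4 <- R4 - (-19)*R3:  [ 0  0  0  2 ]
Upper-triangular form:
[ -4  -5   6  -6 ]
[  0  -4  14  -6 ]
[  0   0   4  -1 ]
[  0   0   0   2 ]
det(A) = (-1)^1 * (-4) * (-4) * (4) * (2) = -128  (1 row swap -> sign -1)

det(A) = -128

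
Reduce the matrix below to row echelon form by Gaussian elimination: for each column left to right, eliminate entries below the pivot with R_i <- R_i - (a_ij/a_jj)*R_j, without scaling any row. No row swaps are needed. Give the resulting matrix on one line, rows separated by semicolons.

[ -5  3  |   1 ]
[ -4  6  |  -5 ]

REF = [-5 3 1; 0 18/5 -29/5]

Forward elimination:
R2 <- R2 - (4/5)*R1:  [     0   18/5  -29/5 ]
Row echelon form:
[ -5     3  |      1 ]
[  0  18/5  |  -29/5 ]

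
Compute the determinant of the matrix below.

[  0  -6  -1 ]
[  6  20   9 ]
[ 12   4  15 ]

det(A) = 108

Forward elimination:
R1 <-> R2   (pivot in column 1 was zero)
[  6  20   9 ]
[  0  -6  -1 ]
[ 12   4  15 ]
R3 <- R3 - (2)*R1:  [   0  -36   -3 ]
R3 <- R3 - (6)*R2:  [ 0  0  3 ]
Upper-triangular form:
[ 6  20   9 ]
[ 0  -6  -1 ]
[ 0   0   3 ]
det(A) = (-1)^1 * (6) * (-6) * (3) = 108  (1 row swap -> sign -1)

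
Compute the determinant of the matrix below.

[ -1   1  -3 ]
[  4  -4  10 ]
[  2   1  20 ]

Forward elimination:
R2 <- R2 - (-4)*R1:  [  0   0  -2 ]
R3 <- R3 - (-2)*R1:  [  0   3  14 ]
R2 <-> R3   (pivot in column 2 was zero)
[ -1  1  -3 ]
[  0  3  14 ]
[  0  0  -2 ]
Upper-triangular form:
[ -1  1  -3 ]
[  0  3  14 ]
[  0  0  -2 ]
det(A) = (-1)^1 * (-1) * (3) * (-2) = -6  (1 row swap -> sign -1)

det(A) = -6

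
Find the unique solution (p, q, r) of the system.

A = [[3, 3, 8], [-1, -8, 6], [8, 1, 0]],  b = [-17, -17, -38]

(-5, 2, -1)

Forward elimination on [A|b]:
R2 <- R2 - (-1/3)*R1:  [     0     -7   26/3  -68/3 ]
R3 <- R3 - (8/3)*R1:  [     0     -7  -64/3   22/3 ]
R3 <- R3 - (1)*R2:  [   0    0  -30   30 ]
Row echelon form:
[ 3   3     8  |    -17 ]
[ 0  -7  26/3  |  -68/3 ]
[ 0   0   -30  |     30 ]
Back-substitution:
r = (30) / -30 = -1
q = (-68/3 - (26/3)*(-1)) / -7 = 2
p = (-17 - (3)*(2) - (8)*(-1)) / 3 = -5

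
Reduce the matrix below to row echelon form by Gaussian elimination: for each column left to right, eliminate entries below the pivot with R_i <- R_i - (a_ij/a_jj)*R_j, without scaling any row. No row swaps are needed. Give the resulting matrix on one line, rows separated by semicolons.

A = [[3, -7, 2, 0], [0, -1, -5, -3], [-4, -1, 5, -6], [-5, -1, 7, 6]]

Forward elimination:
R3 <- R3 - (-4/3)*R1:  [     0  -31/3   23/3     -6 ]
R4 <- R4 - (-5/3)*R1:  [     0  -38/3   31/3      6 ]
R3 <- R3 - (31/3)*R2:  [     0      0  178/3     25 ]
R4 <- R4 - (38/3)*R2:  [     0      0  221/3     44 ]
R4 <- R4 - (221/178)*R3:  [        0         0         0  2307/178 ]
Row echelon form:
[ 3  -7      2         0 ]
[ 0  -1     -5        -3 ]
[ 0   0  178/3        25 ]
[ 0   0      0  2307/178 ]

REF = [3 -7 2 0; 0 -1 -5 -3; 0 0 178/3 25; 0 0 0 2307/178]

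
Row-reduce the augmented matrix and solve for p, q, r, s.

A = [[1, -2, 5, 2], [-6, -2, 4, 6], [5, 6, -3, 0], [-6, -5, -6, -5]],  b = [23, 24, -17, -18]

Forward elimination on [A|b]:
R2 <- R2 - (-6)*R1:  [   0  -14   34   18  162 ]
R3 <- R3 - (5)*R1:  [    0    16   -28   -10  -132 ]
R4 <- R4 - (-6)*R1:  [   0  -17   24    7  120 ]
R3 <- R3 - (-8/7)*R2:  [     0      0   76/7   74/7  372/7 ]
R4 <- R4 - (17/14)*R2:  [      0       0  -121/7  -104/7  -537/7 ]
R4 <- R4 - (-121/76)*R3:  [      0       0       0   75/38  150/19 ]
Row echelon form:
[ 1   -2     5      2  |      23 ]
[ 0  -14    34     18  |     162 ]
[ 0    0  76/7   74/7  |   372/7 ]
[ 0    0     0  75/38  |  150/19 ]
Back-substitution:
s = (150/19) / (75/38) = 4
r = (372/7 - (74/7)*(4)) / (76/7) = 1
q = (162 - (34)*(1) - (18)*(4)) / -14 = -4
p = (23 - (-2)*(-4) - (5)*(1) - (2)*(4)) / 1 = 2

(2, -4, 1, 4)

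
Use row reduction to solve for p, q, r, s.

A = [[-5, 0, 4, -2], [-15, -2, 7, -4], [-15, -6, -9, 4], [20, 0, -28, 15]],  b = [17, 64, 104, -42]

Forward elimination on [A|b]:
R2 <- R2 - (3)*R1:  [  0  -2  -5   2  13 ]
R3 <- R3 - (3)*R1:  [   0   -6  -21   10   53 ]
R4 <- R4 - (-4)*R1:  [   0    0  -12    7   26 ]
R3 <- R3 - (3)*R2:  [  0   0  -6   4  14 ]
R4 <- R4 - (2)*R3:  [  0   0   0  -1  -2 ]
Row echelon form:
[ -5   0   4  -2  |  17 ]
[  0  -2  -5   2  |  13 ]
[  0   0  -6   4  |  14 ]
[  0   0   0  -1  |  -2 ]
Back-substitution:
s = (-2) / -1 = 2
r = (14 - (4)*(2)) / -6 = -1
q = (13 - (-5)*(-1) - (2)*(2)) / -2 = -2
p = (17 - (4)*(-1) - (-2)*(2)) / -5 = -5

(-5, -2, -1, 2)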